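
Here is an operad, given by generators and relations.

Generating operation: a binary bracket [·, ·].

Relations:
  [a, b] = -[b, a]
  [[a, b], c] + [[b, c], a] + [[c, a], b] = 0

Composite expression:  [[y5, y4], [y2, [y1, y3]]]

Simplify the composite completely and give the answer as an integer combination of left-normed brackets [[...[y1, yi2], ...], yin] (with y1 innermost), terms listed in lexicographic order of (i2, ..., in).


-[[[[y1, y3], y2], y4], y5] + [[[[y1, y3], y2], y5], y4]


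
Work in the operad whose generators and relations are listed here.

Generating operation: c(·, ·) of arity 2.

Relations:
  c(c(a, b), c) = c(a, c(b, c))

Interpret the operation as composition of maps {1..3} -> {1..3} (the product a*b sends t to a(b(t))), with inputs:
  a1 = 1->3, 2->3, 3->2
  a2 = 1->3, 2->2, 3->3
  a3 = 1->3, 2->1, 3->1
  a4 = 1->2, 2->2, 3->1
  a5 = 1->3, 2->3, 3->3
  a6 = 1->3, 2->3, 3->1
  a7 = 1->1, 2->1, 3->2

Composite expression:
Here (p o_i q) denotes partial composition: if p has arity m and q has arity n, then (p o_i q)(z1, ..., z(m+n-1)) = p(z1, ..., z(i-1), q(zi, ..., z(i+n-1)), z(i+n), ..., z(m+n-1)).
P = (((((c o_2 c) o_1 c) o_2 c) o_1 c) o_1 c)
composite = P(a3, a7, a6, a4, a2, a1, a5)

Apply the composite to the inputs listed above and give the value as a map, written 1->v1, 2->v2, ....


1->1, 2->1, 3->1


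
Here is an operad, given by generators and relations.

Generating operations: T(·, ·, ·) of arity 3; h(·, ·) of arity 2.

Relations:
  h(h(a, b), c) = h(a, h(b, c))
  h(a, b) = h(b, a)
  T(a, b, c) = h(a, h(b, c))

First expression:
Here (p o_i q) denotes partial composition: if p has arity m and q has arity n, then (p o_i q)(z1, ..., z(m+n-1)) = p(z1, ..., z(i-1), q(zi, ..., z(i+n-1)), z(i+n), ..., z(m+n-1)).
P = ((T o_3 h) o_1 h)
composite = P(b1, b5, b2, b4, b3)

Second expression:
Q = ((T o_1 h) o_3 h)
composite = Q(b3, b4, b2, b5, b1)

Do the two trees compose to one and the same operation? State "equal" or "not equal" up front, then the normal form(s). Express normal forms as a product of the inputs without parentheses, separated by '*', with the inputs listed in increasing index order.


equal — both sides give b1 * b2 * b3 * b4 * b5

The first expression, normalized: b1 * b2 * b3 * b4 * b5
The second expression, normalized: b1 * b2 * b3 * b4 * b5
The forms coincide; equal.


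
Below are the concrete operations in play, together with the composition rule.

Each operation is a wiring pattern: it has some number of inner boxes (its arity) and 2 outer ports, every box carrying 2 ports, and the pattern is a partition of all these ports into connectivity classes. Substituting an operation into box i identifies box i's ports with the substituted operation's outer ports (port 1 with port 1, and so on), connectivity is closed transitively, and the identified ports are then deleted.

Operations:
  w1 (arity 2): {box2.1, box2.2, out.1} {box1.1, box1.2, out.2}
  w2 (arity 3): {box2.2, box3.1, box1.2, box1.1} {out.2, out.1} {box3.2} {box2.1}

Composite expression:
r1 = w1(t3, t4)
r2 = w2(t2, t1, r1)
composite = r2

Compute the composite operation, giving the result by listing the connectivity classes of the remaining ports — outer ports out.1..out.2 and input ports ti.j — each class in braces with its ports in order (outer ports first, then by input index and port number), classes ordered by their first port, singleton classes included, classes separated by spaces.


Treat the ports identified at w2 as solder joints: merge, then drop.
w1 over (t3, t4) gives {out.1, t4.1, t4.2} {out.2, t3.1, t3.2}, out.j being that stage's outer ports
w2 over (t2, t1, t3, t4) gives {out.1, out.2} {t1.1} {t1.2, t2.1, t2.2, t4.1, t4.2} {t3.1, t3.2}, out.j being that stage's outer ports

{out.1, out.2} {t1.1} {t1.2, t2.1, t2.2, t4.1, t4.2} {t3.1, t3.2}


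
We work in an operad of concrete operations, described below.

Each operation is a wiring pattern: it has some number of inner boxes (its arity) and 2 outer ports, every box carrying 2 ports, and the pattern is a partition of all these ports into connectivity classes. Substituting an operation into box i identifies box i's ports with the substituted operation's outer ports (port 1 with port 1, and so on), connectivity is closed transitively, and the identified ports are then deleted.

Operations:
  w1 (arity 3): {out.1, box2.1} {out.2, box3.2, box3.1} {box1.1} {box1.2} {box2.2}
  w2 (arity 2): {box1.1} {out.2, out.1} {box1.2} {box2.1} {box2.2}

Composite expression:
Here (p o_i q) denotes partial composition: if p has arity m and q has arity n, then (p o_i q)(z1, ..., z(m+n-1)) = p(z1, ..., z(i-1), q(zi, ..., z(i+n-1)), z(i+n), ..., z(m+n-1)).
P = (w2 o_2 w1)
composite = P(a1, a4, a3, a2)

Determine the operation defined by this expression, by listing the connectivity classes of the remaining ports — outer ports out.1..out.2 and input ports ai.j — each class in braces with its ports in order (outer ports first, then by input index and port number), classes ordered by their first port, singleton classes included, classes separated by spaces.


After gluing at w2, chains via deleted ports link the a-ports.
composing w1 on (a4, a3, a2), with out.j its own outer ports: {out.1, a3.1} {out.2, a2.1, a2.2} {a3.2} {a4.1} {a4.2}
composing w2 on (a1, a4, a3, a2), with out.j its own outer ports: {out.1, out.2} {a1.1} {a1.2} {a2.1, a2.2} {a3.1} {a3.2} {a4.1} {a4.2}

{out.1, out.2} {a1.1} {a1.2} {a2.1, a2.2} {a3.1} {a3.2} {a4.1} {a4.2}


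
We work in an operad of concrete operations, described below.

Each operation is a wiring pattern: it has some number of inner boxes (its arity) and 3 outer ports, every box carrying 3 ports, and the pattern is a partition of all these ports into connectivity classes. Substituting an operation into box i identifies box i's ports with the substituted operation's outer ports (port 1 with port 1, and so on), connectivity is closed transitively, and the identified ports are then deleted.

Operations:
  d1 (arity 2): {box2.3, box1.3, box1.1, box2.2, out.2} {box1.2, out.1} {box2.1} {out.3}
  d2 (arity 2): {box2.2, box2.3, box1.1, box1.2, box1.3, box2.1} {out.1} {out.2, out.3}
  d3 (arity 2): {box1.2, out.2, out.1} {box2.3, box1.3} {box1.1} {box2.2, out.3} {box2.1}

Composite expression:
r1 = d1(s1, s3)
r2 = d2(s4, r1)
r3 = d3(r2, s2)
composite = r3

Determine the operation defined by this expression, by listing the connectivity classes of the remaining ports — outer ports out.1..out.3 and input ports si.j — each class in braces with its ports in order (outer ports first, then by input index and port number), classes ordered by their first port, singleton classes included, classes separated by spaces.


Two ports join when wires chain via d3-identified ports.
d1 over (s1, s3) gives {out.1, s1.2} {out.2, s1.1, s1.3, s3.2, s3.3} {out.3} {s3.1}, out.j being that stage's outer ports
d2 over (s4, s1, s3) gives {out.1} {out.2, out.3} {s1.1, s1.2, s1.3, s3.2, s3.3, s4.1, s4.2, s4.3} {s3.1}, out.j being that stage's outer ports
d3 over (s4, s1, s3, s2) gives {out.1, out.2, s2.3} {out.3, s2.2} {s1.1, s1.2, s1.3, s3.2, s3.3, s4.1, s4.2, s4.3} {s2.1} {s3.1}, out.j being that stage's outer ports

{out.1, out.2, s2.3} {out.3, s2.2} {s1.1, s1.2, s1.3, s3.2, s3.3, s4.1, s4.2, s4.3} {s2.1} {s3.1}


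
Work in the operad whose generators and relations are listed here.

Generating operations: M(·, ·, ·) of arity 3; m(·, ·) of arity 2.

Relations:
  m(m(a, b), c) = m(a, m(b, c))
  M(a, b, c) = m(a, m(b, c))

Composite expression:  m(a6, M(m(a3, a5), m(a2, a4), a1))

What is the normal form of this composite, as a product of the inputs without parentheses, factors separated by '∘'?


a6 ∘ a3 ∘ a5 ∘ a2 ∘ a4 ∘ a1

Key point: m is associative — brackets drop, the a-order remains.
m(a3, a5) collapses to a3 ∘ a5
m(a2, a4) collapses to a2 ∘ a4
M(m(a3, a5), m(a2, a4), a1) collapses to a3 ∘ a5 ∘ a2 ∘ a4 ∘ a1
m(a6, M(m(a3, a5), m(a2, a4), a1)) collapses to a6 ∘ a3 ∘ a5 ∘ a2 ∘ a4 ∘ a1


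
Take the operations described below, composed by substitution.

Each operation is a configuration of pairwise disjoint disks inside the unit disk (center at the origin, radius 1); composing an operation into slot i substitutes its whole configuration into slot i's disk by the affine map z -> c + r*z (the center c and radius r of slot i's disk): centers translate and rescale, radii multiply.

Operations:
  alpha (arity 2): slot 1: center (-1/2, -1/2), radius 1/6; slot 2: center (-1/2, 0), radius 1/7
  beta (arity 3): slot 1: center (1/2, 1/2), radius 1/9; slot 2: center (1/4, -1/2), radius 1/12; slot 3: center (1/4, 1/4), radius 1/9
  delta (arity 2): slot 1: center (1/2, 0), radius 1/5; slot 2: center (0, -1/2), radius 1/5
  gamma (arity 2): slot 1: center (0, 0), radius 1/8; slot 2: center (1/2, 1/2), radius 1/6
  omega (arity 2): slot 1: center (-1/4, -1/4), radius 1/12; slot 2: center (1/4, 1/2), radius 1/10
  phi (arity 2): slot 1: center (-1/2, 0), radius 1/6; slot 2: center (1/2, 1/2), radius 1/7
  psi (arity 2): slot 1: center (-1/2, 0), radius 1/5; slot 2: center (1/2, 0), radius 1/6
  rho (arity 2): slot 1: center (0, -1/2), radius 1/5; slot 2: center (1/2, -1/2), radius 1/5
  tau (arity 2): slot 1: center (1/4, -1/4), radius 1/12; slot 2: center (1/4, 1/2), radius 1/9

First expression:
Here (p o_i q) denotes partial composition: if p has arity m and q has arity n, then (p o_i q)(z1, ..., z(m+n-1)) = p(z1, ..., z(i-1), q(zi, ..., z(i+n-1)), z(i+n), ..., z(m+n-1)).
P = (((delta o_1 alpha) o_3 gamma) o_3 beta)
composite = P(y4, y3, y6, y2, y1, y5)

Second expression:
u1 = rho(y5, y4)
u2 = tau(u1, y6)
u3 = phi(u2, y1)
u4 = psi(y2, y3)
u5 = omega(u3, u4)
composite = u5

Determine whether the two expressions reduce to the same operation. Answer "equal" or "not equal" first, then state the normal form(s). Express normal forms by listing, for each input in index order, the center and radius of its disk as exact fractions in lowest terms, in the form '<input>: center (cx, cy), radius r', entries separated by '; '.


In normal form, the first expression is y1: center (1/160, -79/160), radius 1/360; y2: center (1/160, -41/80), radius 1/480; y3: center (2/5, 0), radius 1/35; y4: center (2/5, -1/10), radius 1/30; y5: center (1/10, -2/5), radius 1/30; y6: center (1/80, -39/80), radius 1/360
In normal form, the second expression is y1: center (-5/24, -5/24), radius 1/84; y2: center (1/5, 1/2), radius 1/50; y3: center (3/10, 1/2), radius 1/60; y4: center (-497/1728, -439/1728), radius 1/4320; y5: center (-83/288, -439/1728), radius 1/4320; y6: center (-83/288, -35/144), radius 1/648
No match — not equal.

not equal: they reduce to y1: center (1/160, -79/160), radius 1/360; y2: center (1/160, -41/80), radius 1/480; y3: center (2/5, 0), radius 1/35; y4: center (2/5, -1/10), radius 1/30; y5: center (1/10, -2/5), radius 1/30; y6: center (1/80, -39/80), radius 1/360 and y1: center (-5/24, -5/24), radius 1/84; y2: center (1/5, 1/2), radius 1/50; y3: center (3/10, 1/2), radius 1/60; y4: center (-497/1728, -439/1728), radius 1/4320; y5: center (-83/288, -439/1728), radius 1/4320; y6: center (-83/288, -35/144), radius 1/648


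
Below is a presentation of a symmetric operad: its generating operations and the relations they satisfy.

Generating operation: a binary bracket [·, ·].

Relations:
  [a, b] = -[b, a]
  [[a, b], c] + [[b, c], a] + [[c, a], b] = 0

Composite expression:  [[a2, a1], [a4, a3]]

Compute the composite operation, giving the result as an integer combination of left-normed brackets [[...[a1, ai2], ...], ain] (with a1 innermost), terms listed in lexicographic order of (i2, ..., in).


[[[a1, a2], a3], a4] - [[[a1, a2], a4], a3]


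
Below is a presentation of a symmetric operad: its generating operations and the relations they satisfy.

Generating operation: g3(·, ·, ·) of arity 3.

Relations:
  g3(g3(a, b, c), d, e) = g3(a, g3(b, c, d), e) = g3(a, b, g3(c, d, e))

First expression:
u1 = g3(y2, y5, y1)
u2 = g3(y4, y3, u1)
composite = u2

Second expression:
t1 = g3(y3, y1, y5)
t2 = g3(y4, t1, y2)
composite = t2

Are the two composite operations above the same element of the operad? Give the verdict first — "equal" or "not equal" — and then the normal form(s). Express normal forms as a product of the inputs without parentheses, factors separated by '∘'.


not equal; first: y4 ∘ y3 ∘ y2 ∘ y5 ∘ y1; second: y4 ∘ y3 ∘ y1 ∘ y5 ∘ y2

The first expression, normalized: y4 ∘ y3 ∘ y2 ∘ y5 ∘ y1
The second expression, normalized: y4 ∘ y3 ∘ y1 ∘ y5 ∘ y2
Different reductions; not equal.


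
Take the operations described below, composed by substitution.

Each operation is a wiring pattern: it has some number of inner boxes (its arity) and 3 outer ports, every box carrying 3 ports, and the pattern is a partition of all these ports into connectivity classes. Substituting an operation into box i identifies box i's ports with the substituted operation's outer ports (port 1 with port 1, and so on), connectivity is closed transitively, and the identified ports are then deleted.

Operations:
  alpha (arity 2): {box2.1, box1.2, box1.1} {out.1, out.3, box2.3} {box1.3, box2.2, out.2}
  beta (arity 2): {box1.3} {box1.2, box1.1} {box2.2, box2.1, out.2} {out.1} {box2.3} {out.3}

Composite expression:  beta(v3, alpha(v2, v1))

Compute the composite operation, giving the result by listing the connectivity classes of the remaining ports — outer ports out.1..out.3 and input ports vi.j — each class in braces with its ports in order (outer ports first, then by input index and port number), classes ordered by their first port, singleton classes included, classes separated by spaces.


{out.1} {out.2, v1.2, v1.3, v2.3} {out.3} {v1.1, v2.1, v2.2} {v3.1, v3.2} {v3.3}

Substituting into beta glues patterns; closure does the rest.
alpha over (v2, v1) gives {out.1, out.3, v1.3} {out.2, v1.2, v2.3} {v1.1, v2.1, v2.2}, out.j being that stage's outer ports
beta over (v3, v2, v1) gives {out.1} {out.2, v1.2, v1.3, v2.3} {out.3} {v1.1, v2.1, v2.2} {v3.1, v3.2} {v3.3}, out.j being that stage's outer ports


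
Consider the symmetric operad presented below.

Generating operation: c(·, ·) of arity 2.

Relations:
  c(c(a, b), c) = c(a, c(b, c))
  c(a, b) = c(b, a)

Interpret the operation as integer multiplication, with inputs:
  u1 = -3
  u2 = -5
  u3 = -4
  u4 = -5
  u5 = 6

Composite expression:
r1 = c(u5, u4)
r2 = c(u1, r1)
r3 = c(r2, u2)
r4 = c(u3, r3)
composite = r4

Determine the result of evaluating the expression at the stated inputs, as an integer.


c(u5, u4) = -30
c(u1, c(u5, u4)) = 90
c(c(u1, c(u5, u4)), u2) = -450
c(u3, c(c(u1, c(u5, u4)), u2)) = 1800

1800


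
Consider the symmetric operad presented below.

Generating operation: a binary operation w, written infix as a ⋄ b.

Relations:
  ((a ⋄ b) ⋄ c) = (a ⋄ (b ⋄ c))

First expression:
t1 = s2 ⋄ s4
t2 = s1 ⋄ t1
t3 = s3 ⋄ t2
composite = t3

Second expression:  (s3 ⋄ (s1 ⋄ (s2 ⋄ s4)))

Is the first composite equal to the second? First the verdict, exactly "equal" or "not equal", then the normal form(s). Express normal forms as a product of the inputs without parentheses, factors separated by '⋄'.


equal — both sides give s3 ⋄ s1 ⋄ s2 ⋄ s4

The first expression reduces to s3 ⋄ s1 ⋄ s2 ⋄ s4
The second expression reduces to s3 ⋄ s1 ⋄ s2 ⋄ s4
Both agree, so they are equal.


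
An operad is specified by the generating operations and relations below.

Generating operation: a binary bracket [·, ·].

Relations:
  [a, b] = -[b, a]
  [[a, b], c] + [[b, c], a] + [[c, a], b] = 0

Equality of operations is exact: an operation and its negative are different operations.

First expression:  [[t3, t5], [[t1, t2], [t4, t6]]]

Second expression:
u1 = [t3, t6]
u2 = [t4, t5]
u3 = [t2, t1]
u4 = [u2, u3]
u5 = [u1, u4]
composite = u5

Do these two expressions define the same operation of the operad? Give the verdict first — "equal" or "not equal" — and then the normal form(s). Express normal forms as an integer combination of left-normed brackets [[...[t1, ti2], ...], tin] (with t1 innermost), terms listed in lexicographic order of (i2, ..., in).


The first composite normalizes to -[[[[[t1, t2], t4], t6], t3], t5] + [[[[[t1, t2], t4], t6], t5], t3] + [[[[[t1, t2], t6], t4], t3], t5] - [[[[[t1, t2], t6], t4], t5], t3]
The second composite normalizes to -[[[[[t1, t2], t4], t5], t3], t6] + [[[[[t1, t2], t4], t5], t6], t3] + [[[[[t1, t2], t5], t4], t3], t6] - [[[[[t1, t2], t5], t4], t6], t3]
They disagree, so not equal.

not equal: they reduce to -[[[[[t1, t2], t4], t6], t3], t5] + [[[[[t1, t2], t4], t6], t5], t3] + [[[[[t1, t2], t6], t4], t3], t5] - [[[[[t1, t2], t6], t4], t5], t3] and -[[[[[t1, t2], t4], t5], t3], t6] + [[[[[t1, t2], t4], t5], t6], t3] + [[[[[t1, t2], t5], t4], t3], t6] - [[[[[t1, t2], t5], t4], t6], t3]


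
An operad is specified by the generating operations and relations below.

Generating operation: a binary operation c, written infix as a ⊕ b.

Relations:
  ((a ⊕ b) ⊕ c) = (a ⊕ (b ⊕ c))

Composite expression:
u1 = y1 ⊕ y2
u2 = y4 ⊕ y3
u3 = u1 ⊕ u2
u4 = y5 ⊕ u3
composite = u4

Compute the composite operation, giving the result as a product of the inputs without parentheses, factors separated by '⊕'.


y5 ⊕ y1 ⊕ y2 ⊕ y4 ⊕ y3

Under associativity of c, the answer is the y's in reading order.
(y1 ⊕ y2) linearizes to y1 ⊕ y2
(y4 ⊕ y3) linearizes to y4 ⊕ y3
((y1 ⊕ y2) ⊕ (y4 ⊕ y3)) linearizes to y1 ⊕ y2 ⊕ y4 ⊕ y3
(y5 ⊕ ((y1 ⊕ y2) ⊕ (y4 ⊕ y3))) linearizes to y5 ⊕ y1 ⊕ y2 ⊕ y4 ⊕ y3


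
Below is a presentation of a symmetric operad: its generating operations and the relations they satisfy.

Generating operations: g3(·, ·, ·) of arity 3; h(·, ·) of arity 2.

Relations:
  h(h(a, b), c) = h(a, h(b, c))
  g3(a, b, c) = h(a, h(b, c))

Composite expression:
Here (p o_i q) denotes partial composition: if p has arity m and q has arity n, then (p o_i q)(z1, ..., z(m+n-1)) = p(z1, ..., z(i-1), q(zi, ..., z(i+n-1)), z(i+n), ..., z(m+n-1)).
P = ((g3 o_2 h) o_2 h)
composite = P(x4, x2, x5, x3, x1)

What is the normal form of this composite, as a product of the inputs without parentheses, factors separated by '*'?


All parenthesizations of g3 agree; list the x-inputs left to right.
h(x2, x5) flattens to x2 * x5
h(h(x2, x5), x3) flattens to x2 * x5 * x3
g3(x4, h(h(x2, x5), x3), x1) flattens to x4 * x2 * x5 * x3 * x1

x4 * x2 * x5 * x3 * x1


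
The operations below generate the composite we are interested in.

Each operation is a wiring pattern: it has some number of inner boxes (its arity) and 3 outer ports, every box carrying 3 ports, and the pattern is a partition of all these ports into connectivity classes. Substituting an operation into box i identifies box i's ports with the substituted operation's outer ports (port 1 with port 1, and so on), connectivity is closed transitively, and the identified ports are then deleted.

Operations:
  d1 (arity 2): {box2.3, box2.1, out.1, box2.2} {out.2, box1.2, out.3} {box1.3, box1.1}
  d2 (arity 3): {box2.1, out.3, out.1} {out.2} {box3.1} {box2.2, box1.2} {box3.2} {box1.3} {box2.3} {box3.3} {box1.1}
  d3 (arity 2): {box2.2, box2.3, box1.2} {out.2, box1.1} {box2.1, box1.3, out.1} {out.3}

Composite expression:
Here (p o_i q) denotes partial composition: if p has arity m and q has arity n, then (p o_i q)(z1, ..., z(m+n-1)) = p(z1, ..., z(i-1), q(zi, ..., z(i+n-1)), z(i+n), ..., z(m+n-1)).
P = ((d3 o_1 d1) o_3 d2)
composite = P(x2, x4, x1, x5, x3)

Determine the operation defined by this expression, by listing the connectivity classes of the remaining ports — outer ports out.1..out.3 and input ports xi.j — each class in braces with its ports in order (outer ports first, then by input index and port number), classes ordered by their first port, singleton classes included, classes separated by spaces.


{out.1, x2.2, x5.1} {out.2, x4.1, x4.2, x4.3} {out.3} {x1.1} {x1.2, x5.2} {x1.3} {x2.1, x2.3} {x3.1} {x3.2} {x3.3} {x5.3}

Substituting into d3 glues patterns; closure does the rest.
the subtree at d1 composes to {out.1, x4.1, x4.2, x4.3} {out.2, out.3, x2.2} {x2.1, x2.3} on (x2, x4); out.j = own outer ports
the subtree at d2 composes to {out.1, out.3, x5.1} {out.2} {x1.1} {x1.2, x5.2} {x1.3} {x3.1} {x3.2} {x3.3} {x5.3} on (x1, x5, x3); out.j = own outer ports
the subtree at d3 composes to {out.1, x2.2, x5.1} {out.2, x4.1, x4.2, x4.3} {out.3} {x1.1} {x1.2, x5.2} {x1.3} {x2.1, x2.3} {x3.1} {x3.2} {x3.3} {x5.3} on (x2, x4, x1, x5, x3); out.j = own outer ports


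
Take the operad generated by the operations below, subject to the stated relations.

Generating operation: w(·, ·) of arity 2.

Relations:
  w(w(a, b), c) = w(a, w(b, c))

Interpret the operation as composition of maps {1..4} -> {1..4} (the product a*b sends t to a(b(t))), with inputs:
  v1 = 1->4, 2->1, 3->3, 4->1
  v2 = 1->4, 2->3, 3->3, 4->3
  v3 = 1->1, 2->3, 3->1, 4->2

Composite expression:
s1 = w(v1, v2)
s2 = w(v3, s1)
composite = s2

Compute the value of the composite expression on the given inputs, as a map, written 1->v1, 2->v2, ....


w(v1, v2) = 1->1, 2->3, 3->3, 4->3
w(v3, w(v1, v2)) = 1->1, 2->1, 3->1, 4->1

1->1, 2->1, 3->1, 4->1


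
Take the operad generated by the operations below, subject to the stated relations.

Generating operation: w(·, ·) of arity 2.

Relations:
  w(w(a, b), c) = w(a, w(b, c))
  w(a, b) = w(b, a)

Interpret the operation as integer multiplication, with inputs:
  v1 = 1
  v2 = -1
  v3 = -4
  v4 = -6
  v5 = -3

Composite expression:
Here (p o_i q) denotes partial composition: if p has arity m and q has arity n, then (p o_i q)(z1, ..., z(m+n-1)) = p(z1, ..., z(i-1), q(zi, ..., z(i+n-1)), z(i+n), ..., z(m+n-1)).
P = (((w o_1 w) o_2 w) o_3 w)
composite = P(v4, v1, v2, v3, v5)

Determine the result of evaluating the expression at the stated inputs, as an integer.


72

w(v2, v3) = 4
w(v1, w(v2, v3)) = 4
w(v4, w(v1, w(v2, v3))) = -24
w(w(v4, w(v1, w(v2, v3))), v5) = 72


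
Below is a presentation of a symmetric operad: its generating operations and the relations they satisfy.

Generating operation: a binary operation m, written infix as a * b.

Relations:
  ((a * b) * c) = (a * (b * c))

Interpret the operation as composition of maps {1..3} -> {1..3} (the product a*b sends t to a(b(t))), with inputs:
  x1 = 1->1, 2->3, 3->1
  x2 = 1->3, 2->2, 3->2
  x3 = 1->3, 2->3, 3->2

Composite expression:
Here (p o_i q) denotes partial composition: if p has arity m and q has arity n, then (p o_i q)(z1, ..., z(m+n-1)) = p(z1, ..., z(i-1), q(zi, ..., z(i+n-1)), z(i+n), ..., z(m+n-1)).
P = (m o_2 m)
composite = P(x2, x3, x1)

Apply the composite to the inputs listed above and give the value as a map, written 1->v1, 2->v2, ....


1->2, 2->2, 3->2

(x3 * x1) = 1->3, 2->2, 3->3
(x2 * (x3 * x1)) = 1->2, 2->2, 3->2


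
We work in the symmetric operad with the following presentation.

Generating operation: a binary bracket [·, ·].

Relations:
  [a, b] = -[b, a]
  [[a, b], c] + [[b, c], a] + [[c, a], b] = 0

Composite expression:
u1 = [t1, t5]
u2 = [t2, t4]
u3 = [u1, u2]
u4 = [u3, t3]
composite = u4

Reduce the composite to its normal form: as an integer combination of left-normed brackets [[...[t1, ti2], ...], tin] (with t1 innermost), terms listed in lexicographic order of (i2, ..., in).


Left-normed coefficients sit on the t1-initial expansion words.
Composite bracket: [[[t1, t5], [t2, t4]], t3]
The bracket unfolds into 16 signed words via [a, b] = ab - ba (2^4 = 16).
Collect the words opening with t1:
  the word t1t5t2t4t3 carries sign +1 and contributes +[[[[t1, t5], t2], t4], t3]
  the word t1t5t4t2t3 carries sign -1 and contributes -[[[[t1, t5], t4], t2], t3]

[[[[t1, t5], t2], t4], t3] - [[[[t1, t5], t4], t2], t3]


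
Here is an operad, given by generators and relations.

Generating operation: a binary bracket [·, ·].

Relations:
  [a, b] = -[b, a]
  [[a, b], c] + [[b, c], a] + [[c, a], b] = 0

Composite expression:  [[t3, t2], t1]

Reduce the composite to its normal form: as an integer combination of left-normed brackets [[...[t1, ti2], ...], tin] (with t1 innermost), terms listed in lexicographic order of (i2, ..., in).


[[t1, t2], t3] - [[t1, t3], t2]

Skip Jacobi rewriting: expand, keep t1-initial words, read off terms.
Composite bracket: [[t3, t2], t1]
Under [a, b] = ab - ba we get 4 signed associative words (2^2 = 4).
The t1-initial words carry the normal form:
  t1t2t3 (sign +1) contributes +[[t1, t2], t3]
  t1t3t2 (sign -1) contributes -[[t1, t3], t2]


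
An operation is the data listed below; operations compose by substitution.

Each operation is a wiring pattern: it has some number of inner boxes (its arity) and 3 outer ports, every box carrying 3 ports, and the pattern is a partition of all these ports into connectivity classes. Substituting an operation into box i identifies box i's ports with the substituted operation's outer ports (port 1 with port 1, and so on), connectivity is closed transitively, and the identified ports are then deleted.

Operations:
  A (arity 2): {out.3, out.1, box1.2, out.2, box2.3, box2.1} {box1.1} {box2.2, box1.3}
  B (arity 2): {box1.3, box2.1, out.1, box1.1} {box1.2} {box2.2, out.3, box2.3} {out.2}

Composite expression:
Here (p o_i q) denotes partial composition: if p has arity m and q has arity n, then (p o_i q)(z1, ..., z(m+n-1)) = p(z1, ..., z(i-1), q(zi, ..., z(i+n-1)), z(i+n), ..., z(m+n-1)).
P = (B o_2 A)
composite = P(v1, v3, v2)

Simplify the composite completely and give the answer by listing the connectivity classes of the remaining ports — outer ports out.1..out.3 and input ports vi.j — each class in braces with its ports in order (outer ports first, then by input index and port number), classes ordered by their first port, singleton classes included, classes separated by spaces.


{out.1, out.3, v1.1, v1.3, v2.1, v2.3, v3.2} {out.2} {v1.2} {v2.2, v3.3} {v3.1}

Substituting into B glues patterns; closure does the rest.
after A, the pattern on (v3, v2) reads {out.1, out.2, out.3, v2.1, v2.3, v3.2} {v2.2, v3.3} {v3.1} (out.j = its outer ports)
after B, the pattern on (v1, v3, v2) reads {out.1, out.3, v1.1, v1.3, v2.1, v2.3, v3.2} {out.2} {v1.2} {v2.2, v3.3} {v3.1} (out.j = its outer ports)


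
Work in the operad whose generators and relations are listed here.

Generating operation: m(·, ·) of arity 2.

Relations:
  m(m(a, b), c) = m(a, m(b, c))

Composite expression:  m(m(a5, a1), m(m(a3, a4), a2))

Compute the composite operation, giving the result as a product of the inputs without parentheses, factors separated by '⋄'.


a5 ⋄ a1 ⋄ a3 ⋄ a4 ⋄ a2

Associativity of m dissolves the nesting; only the a-input order survives.
m(a5, a1) flattens to a5 ⋄ a1
m(a3, a4) flattens to a3 ⋄ a4
m(m(a3, a4), a2) flattens to a3 ⋄ a4 ⋄ a2
m(m(a5, a1), m(m(a3, a4), a2)) flattens to a5 ⋄ a1 ⋄ a3 ⋄ a4 ⋄ a2


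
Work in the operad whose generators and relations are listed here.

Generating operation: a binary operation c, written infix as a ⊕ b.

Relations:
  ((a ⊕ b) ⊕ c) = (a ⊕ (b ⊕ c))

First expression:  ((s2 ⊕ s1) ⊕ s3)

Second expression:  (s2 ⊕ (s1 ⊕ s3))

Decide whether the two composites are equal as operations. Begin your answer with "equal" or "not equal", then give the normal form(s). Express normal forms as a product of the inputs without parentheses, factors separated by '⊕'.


equal: each reduces to s2 ⊕ s1 ⊕ s3


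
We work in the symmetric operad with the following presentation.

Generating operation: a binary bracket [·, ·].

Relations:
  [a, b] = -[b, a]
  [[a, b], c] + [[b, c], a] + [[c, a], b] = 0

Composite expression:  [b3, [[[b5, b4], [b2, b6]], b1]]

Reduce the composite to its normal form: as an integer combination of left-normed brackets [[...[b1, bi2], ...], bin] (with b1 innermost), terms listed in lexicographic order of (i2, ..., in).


[[[[[b1, b2], b6], b4], b5], b3] - [[[[[b1, b2], b6], b5], b4], b3] - [[[[[b1, b4], b5], b2], b6], b3] + [[[[[b1, b4], b5], b6], b2], b3] + [[[[[b1, b5], b4], b2], b6], b3] - [[[[[b1, b5], b4], b6], b2], b3] - [[[[[b1, b6], b2], b4], b5], b3] + [[[[[b1, b6], b2], b5], b4], b3]

Expand each bracket as ab - ba; the b1-initial words give the coefficients.
Composite bracket: [b3, [[[b5, b4], [b2, b6]], b1]]
Full expansion: 32 signed words from ab - ba (2^5 = 32).
Only words starting with b1 matter:
  word b1b2b6b4b5b3 has sign +1, contributing +[[[[[b1, b2], b6], b4], b5], b3]
  word b1b2b6b5b4b3 has sign -1, contributing -[[[[[b1, b2], b6], b5], b4], b3]
  word b1b4b5b2b6b3 has sign -1, contributing -[[[[[b1, b4], b5], b2], b6], b3]
  word b1b4b5b6b2b3 has sign +1, contributing +[[[[[b1, b4], b5], b6], b2], b3]
  word b1b5b4b2b6b3 has sign +1, contributing +[[[[[b1, b5], b4], b2], b6], b3]
  word b1b5b4b6b2b3 has sign -1, contributing -[[[[[b1, b5], b4], b6], b2], b3]
  word b1b6b2b4b5b3 has sign -1, contributing -[[[[[b1, b6], b2], b4], b5], b3]
  word b1b6b2b5b4b3 has sign +1, contributing +[[[[[b1, b6], b2], b5], b4], b3]


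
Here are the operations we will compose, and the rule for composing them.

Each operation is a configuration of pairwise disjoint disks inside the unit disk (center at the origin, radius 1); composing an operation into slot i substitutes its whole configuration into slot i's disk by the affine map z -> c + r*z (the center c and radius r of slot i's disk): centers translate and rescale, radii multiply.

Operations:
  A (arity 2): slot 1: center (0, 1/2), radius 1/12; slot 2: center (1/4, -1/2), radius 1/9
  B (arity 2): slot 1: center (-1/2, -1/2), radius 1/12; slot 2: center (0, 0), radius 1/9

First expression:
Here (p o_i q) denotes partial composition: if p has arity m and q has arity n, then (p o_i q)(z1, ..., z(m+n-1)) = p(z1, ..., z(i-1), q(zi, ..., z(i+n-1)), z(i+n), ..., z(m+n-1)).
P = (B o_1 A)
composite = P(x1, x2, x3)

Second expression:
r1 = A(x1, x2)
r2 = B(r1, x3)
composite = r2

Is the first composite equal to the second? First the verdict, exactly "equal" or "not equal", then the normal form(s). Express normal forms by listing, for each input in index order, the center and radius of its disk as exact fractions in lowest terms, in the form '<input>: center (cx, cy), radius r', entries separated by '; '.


Normal form of the first expression: x1: center (-1/2, -11/24), radius 1/144; x2: center (-23/48, -13/24), radius 1/108; x3: center (0, 0), radius 1/9
Normal form of the second expression: x1: center (-1/2, -11/24), radius 1/144; x2: center (-23/48, -13/24), radius 1/108; x3: center (0, 0), radius 1/9
Identical normal forms: equal.

equal; the common form is x1: center (-1/2, -11/24), radius 1/144; x2: center (-23/48, -13/24), radius 1/108; x3: center (0, 0), radius 1/9


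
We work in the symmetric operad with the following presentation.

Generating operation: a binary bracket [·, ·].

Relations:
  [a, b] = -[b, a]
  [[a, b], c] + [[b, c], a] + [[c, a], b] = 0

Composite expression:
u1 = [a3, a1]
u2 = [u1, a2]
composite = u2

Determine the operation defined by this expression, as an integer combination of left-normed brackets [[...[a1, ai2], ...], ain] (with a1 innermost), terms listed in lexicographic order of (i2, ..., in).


-[[a1, a3], a2]

A multilinear Lie element is pinned by a1-initial words (a1 innermost).
Composite bracket: [[a3, a1], a2]
Each bracket splits as ab - ba, giving 4 signed words (2^2 = 4).
Words beginning with a1 determine it all:
  the word a1a3a2 carries sign -1 and contributes -[[a1, a3], a2]


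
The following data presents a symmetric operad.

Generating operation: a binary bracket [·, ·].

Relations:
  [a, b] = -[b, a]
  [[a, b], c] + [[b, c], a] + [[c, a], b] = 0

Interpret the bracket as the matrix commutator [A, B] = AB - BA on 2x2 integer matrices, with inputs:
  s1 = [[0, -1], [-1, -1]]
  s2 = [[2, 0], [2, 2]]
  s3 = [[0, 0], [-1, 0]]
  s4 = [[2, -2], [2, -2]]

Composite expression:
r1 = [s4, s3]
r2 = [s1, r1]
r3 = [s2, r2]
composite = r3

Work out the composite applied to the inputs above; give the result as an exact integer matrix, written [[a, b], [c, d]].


[[-8, 0], [-16, 8]]

[s4, s3] = [[2, 0], [4, -2]]
[s1, [s4, s3]] = [[-4, 4], [-8, 4]]
[s2, [s1, [s4, s3]]] = [[-8, 0], [-16, 8]]


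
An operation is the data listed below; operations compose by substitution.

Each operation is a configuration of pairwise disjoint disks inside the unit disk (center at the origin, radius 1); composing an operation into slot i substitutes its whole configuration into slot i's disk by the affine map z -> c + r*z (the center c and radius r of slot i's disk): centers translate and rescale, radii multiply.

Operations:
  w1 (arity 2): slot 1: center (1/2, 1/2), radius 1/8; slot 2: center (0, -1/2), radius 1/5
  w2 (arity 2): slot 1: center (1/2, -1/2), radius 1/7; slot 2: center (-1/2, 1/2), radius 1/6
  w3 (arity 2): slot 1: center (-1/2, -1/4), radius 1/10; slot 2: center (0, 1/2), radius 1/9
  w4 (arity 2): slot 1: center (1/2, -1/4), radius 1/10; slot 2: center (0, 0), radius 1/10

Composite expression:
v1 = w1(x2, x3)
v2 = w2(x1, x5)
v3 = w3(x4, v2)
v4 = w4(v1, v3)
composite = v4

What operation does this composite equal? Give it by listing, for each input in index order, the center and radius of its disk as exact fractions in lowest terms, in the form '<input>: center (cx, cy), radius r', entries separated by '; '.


x1: center (1/180, 2/45), radius 1/630; x2: center (11/20, -1/5), radius 1/80; x3: center (1/2, -3/10), radius 1/50; x4: center (-1/20, -1/40), radius 1/100; x5: center (-1/180, 1/18), radius 1/540


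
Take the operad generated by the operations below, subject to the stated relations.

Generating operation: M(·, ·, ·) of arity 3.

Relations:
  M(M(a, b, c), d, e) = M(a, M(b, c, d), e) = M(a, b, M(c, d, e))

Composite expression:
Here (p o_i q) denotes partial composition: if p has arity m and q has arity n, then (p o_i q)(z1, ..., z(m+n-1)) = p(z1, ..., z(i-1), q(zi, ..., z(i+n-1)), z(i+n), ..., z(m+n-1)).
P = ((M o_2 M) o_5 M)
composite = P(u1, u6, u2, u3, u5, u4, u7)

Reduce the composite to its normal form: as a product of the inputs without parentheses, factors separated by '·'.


The M-tree's shape is irrelevant; the u-reading-order decides.
M(u6, u2, u3) unparenthesizes to u6 · u2 · u3
M(u5, u4, u7) unparenthesizes to u5 · u4 · u7
M(u1, M(u6, u2, u3), M(u5, u4, u7)) unparenthesizes to u1 · u6 · u2 · u3 · u5 · u4 · u7

u1 · u6 · u2 · u3 · u5 · u4 · u7


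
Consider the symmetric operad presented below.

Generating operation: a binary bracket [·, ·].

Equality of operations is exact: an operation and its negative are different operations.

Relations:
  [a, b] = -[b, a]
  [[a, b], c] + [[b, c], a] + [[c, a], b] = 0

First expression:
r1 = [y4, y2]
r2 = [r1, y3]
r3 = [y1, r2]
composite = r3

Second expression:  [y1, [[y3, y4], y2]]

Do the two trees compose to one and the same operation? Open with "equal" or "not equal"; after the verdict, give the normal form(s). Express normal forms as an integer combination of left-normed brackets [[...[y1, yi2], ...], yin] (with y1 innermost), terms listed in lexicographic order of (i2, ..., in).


not equal — first -[[[y1, y2], y4], y3] + [[[y1, y3], y2], y4] - [[[y1, y3], y4], y2] + [[[y1, y4], y2], y3], second -[[[y1, y2], y3], y4] + [[[y1, y2], y4], y3] + [[[y1, y3], y4], y2] - [[[y1, y4], y3], y2]


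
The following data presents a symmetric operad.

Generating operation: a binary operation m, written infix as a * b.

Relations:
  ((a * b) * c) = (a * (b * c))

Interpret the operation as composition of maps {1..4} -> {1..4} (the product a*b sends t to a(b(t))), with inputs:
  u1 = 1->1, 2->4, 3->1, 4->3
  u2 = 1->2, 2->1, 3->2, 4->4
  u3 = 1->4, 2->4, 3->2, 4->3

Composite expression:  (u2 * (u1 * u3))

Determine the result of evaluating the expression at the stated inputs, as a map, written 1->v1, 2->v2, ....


(u1 * u3) = 1->3, 2->3, 3->4, 4->1
(u2 * (u1 * u3)) = 1->2, 2->2, 3->4, 4->2

1->2, 2->2, 3->4, 4->2


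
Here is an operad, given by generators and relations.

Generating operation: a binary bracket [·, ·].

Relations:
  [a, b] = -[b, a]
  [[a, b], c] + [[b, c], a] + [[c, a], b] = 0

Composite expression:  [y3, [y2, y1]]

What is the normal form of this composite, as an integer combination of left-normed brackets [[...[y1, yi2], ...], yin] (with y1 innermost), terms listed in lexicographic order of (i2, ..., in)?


[[y1, y2], y3]

A multilinear Lie element is pinned by y1-initial words (y1 innermost).
Composite bracket: [y3, [y2, y1]]
Under [a, b] = ab - ba we get 4 signed associative words (2^2 = 4).
Coefficients come from the y1-initial words:
  y1y2y3 (sign +1) contributes +[[y1, y2], y3]


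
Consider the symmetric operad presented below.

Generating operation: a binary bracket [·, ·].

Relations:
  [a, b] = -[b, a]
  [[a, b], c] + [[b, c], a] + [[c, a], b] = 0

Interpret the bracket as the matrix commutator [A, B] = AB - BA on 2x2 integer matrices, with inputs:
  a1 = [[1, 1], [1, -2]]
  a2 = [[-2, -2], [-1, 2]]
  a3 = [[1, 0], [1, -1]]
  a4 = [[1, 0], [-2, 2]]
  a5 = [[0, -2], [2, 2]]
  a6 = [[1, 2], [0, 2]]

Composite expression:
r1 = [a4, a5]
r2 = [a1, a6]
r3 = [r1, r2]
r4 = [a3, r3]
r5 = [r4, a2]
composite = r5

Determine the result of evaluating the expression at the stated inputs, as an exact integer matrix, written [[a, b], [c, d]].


[a4, a5] = [[-4, 2], [6, 4]]
[a1, a6] = [[-2, 7], [-1, 2]]
[[a4, a5], [a1, a6]] = [[-44, -48], [-32, 44]]
[a3, [[a4, a5], [a1, a6]]] = [[48, -96], [-24, -48]]
[[a3, [[a4, a5], [a1, a6]]], a2] = [[48, -576], [192, -48]]

[[48, -576], [192, -48]]


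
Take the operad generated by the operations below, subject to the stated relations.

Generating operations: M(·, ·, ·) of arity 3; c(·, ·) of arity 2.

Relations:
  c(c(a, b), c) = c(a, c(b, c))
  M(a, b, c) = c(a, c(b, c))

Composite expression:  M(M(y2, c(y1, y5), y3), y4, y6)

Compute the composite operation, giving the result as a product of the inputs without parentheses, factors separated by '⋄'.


Associativity of M dissolves the nesting; only the y-input order survives.
c(y1, y5) flattens to y1 ⋄ y5
M(y2, c(y1, y5), y3) flattens to y2 ⋄ y1 ⋄ y5 ⋄ y3
M(M(y2, c(y1, y5), y3), y4, y6) flattens to y2 ⋄ y1 ⋄ y5 ⋄ y3 ⋄ y4 ⋄ y6

y2 ⋄ y1 ⋄ y5 ⋄ y3 ⋄ y4 ⋄ y6


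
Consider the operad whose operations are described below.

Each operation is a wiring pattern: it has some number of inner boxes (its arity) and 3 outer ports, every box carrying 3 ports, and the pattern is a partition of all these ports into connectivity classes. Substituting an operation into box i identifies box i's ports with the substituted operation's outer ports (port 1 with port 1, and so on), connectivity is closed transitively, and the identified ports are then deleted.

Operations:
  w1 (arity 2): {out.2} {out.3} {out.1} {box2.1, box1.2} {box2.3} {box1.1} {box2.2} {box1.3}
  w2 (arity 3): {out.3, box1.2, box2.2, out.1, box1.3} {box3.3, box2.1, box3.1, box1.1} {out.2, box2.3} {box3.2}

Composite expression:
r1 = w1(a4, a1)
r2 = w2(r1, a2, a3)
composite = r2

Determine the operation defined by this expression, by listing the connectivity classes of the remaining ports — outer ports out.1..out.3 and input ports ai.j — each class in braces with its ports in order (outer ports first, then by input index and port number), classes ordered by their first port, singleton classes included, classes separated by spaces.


{out.1, out.3, a2.2} {out.2, a2.3} {a1.1, a4.2} {a1.2} {a1.3} {a2.1, a3.1, a3.3} {a3.2} {a4.1} {a4.3}

After gluing at w2, chains via deleted ports link the a-ports.
stage w1: inputs (a4, a1), connectivity {out.1} {out.2} {out.3} {a1.1, a4.2} {a1.2} {a1.3} {a4.1} {a4.3}, out.j its boundary
stage w2: inputs (a4, a1, a2, a3), connectivity {out.1, out.3, a2.2} {out.2, a2.3} {a1.1, a4.2} {a1.2} {a1.3} {a2.1, a3.1, a3.3} {a3.2} {a4.1} {a4.3}, out.j its boundary


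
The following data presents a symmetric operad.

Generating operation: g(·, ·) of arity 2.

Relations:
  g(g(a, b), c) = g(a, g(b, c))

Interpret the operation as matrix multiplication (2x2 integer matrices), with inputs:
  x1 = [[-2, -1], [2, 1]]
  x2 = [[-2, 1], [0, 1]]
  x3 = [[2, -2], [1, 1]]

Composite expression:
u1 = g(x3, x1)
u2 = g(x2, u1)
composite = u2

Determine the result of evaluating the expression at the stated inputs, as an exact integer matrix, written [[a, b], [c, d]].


[[16, 8], [0, 0]]
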